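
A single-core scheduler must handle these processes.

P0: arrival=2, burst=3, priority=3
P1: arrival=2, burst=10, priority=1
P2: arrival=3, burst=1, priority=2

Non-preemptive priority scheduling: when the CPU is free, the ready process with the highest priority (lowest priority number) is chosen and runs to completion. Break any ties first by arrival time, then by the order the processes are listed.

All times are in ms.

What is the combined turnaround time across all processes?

Gantt: | idle 0-2 | P1 2-12 | P2 12-13 | P0 13-16 |
Completion: P0=16  P1=12  P2=13
Turnaround = completion − arrival: P0=14, P1=10, P2=10
Total turnaround = 14 + 10 + 10 = 34

34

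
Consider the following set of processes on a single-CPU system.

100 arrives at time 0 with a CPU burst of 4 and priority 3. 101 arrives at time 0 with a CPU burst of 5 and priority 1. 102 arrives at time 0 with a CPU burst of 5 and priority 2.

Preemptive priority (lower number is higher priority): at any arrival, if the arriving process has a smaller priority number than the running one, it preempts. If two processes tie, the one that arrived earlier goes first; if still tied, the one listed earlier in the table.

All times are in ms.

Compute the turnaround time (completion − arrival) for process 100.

Schedule: | 101 0-5 | 102 5-10 | 100 10-14 |
Completion: 100=14  101=5  102=10
Turnaround(100) = completion − arrival = 14 − 0 = 14

14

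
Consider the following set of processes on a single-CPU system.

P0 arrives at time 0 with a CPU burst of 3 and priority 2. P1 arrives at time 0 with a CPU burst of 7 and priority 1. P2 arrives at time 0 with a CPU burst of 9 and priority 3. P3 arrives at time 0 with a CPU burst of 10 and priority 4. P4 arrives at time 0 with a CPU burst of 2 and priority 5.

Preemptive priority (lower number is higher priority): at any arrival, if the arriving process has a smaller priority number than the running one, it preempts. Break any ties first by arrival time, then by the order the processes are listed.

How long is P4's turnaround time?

Gantt: | P1 0-7 | P0 7-10 | P2 10-19 | P3 19-29 | P4 29-31 |
Completion: P0=10  P1=7  P2=19  P3=29  P4=31
Turnaround (C−A): P0=10  P1=7  P2=19  P3=29  P4=31
Turnaround(P4) = completion − arrival = 31 − 0 = 31

31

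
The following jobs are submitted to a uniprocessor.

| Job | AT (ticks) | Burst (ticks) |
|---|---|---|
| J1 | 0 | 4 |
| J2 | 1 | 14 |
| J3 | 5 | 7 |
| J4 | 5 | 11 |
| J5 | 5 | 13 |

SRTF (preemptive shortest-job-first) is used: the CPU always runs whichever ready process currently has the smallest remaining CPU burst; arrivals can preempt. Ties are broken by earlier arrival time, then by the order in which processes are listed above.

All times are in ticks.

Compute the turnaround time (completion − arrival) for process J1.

Timeline: | J1 0-4 | J2 4-5 | J3 5-12 | J4 12-23 | J2 23-36 | J5 36-49 |
Completion: J1=4  J2=36  J3=12  J4=23  J5=49
Turnaround (C−A): J1=4  J2=35  J3=7  J4=18  J5=44
Turnaround(J1) = completion − arrival = 4 − 0 = 4

4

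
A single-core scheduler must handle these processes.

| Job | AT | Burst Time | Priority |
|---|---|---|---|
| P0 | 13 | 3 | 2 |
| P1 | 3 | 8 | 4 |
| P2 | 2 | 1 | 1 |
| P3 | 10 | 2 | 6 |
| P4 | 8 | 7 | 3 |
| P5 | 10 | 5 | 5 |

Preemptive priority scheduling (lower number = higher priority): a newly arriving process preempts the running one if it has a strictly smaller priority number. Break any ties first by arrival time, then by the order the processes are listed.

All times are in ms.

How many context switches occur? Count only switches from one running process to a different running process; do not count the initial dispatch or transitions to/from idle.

7

Timeline: | idle 0-2 | P2 2-3 | P1 3-8 | P4 8-13 | P0 13-16 | P4 16-18 | P1 18-21 | P5 21-26 | P3 26-28 |
Completion: P0=16  P1=21  P2=3  P3=28  P4=18  P5=26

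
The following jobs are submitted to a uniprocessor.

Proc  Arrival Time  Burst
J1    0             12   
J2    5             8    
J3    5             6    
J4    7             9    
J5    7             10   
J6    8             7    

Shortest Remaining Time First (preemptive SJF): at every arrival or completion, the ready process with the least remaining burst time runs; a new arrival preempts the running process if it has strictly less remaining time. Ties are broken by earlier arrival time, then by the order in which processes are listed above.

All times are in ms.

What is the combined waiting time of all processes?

97

Schedule: | J1 0-5 | J3 5-11 | J1 11-18 | J6 18-25 | J2 25-33 | J4 33-42 | J5 42-52 |
Completion: J1=18  J2=33  J3=11  J4=42  J5=52  J6=25
Waiting = turnaround − burst: J1=6, J2=20, J3=0, J4=26, J5=35, J6=10
Total waiting = 6 + 20 + 0 + 26 + 35 + 10 = 97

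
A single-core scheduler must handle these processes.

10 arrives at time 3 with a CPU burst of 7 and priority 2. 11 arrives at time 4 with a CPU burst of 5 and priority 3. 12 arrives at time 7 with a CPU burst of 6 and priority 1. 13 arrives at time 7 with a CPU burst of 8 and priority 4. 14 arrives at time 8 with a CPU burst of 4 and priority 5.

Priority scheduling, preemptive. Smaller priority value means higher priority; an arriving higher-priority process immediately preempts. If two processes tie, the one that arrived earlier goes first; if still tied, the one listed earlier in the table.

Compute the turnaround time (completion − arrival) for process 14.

Gantt: | idle 0-3 | 10 3-7 | 12 7-13 | 10 13-16 | 11 16-21 | 13 21-29 | 14 29-33 |
Completion: 10=16  11=21  12=13  13=29  14=33
Turnaround (C−A): 10=13  11=17  12=6  13=22  14=25
Turnaround(14) = completion − arrival = 33 − 8 = 25

25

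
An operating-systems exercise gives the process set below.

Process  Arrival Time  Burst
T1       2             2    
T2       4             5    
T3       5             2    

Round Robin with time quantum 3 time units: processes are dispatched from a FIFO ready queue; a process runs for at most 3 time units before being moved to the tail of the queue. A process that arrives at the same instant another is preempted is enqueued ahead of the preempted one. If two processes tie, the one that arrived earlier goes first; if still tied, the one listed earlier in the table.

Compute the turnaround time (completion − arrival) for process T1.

2

Gantt: | idle 0-2 | T1 2-4 | T2 4-7 | T3 7-9 | T2 9-11 |
Completion: T1=4  T2=11  T3=9
Turnaround(T1) = completion − arrival = 4 − 2 = 2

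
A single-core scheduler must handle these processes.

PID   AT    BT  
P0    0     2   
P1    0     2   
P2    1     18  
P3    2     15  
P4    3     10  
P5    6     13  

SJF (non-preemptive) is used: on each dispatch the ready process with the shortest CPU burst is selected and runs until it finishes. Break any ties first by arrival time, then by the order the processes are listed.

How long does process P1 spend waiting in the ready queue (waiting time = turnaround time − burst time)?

2

Schedule: | P0 0-2 | P1 2-4 | P4 4-14 | P5 14-27 | P3 27-42 | P2 42-60 |
Completion: P0=2  P1=4  P2=60  P3=42  P4=14  P5=27
Turnaround (C−A): P0=2  P1=4  P2=59  P3=40  P4=11  P5=21
Waiting(P1) = turnaround − burst = 4 − 2 = 2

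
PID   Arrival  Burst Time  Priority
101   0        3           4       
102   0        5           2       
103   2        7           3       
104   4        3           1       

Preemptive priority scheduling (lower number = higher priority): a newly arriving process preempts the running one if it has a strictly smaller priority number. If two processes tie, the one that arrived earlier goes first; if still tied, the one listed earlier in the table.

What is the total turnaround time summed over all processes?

42

Schedule: | 102 0-4 | 104 4-7 | 102 7-8 | 103 8-15 | 101 15-18 |
Completion: 101=18  102=8  103=15  104=7
Turnaround (C−A): 101=18  102=8  103=13  104=3
Turnaround = completion − arrival: 101=18, 102=8, 103=13, 104=3
Total turnaround = 18 + 8 + 13 + 3 = 42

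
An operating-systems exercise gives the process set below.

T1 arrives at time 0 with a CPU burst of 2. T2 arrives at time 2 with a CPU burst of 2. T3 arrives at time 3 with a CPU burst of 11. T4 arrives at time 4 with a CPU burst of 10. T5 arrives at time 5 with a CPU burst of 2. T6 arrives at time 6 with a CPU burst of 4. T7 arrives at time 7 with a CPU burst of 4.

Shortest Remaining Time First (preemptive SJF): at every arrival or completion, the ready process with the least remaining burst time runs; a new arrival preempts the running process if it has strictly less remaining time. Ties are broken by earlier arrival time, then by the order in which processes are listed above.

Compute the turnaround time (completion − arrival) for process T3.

32

Schedule: | T1 0-2 | T2 2-4 | T4 4-5 | T5 5-7 | T6 7-11 | T7 11-15 | T4 15-24 | T3 24-35 |
Completion: T1=2  T2=4  T3=35  T4=24  T5=7  T6=11  T7=15
Turnaround (C−A): T1=2  T2=2  T3=32  T4=20  T5=2  T6=5  T7=8
Turnaround(T3) = completion − arrival = 35 − 3 = 32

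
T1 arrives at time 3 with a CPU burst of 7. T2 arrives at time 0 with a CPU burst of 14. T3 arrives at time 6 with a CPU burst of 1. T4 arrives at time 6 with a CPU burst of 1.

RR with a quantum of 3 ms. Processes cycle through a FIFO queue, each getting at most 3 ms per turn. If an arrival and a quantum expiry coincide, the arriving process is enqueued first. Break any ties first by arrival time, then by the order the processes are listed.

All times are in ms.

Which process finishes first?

Gantt: | T2 0-3 | T1 3-6 | T2 6-9 | T3 9-10 | T4 10-11 | T1 11-14 | T2 14-17 | T1 17-18 | T2 18-23 |
Completion: T1=18  T2=23  T3=10  T4=11
Turnaround (C−A): T1=15  T2=23  T3=4  T4=5
Finish order: T3 → T4 → T1 → T2

T3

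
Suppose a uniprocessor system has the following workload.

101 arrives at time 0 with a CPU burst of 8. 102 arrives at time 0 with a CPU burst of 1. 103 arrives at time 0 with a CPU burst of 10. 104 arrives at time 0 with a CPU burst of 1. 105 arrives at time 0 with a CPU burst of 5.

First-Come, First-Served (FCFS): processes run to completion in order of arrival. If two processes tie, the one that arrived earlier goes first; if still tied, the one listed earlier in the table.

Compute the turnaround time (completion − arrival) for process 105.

25

Gantt: | 101 0-8 | 102 8-9 | 103 9-19 | 104 19-20 | 105 20-25 |
Completion: 101=8  102=9  103=19  104=20  105=25
Turnaround (C−A): 101=8  102=9  103=19  104=20  105=25
Turnaround(105) = completion − arrival = 25 − 0 = 25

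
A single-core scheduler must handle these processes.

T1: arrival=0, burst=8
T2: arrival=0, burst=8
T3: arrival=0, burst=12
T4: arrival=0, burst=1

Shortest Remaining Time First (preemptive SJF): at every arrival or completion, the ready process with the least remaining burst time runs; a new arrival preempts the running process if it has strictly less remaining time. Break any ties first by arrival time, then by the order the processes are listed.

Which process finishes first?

T4

Gantt: | T4 0-1 | T1 1-9 | T2 9-17 | T3 17-29 |
Completion: T1=9  T2=17  T3=29  T4=1
Finish order: T4 → T1 → T2 → T3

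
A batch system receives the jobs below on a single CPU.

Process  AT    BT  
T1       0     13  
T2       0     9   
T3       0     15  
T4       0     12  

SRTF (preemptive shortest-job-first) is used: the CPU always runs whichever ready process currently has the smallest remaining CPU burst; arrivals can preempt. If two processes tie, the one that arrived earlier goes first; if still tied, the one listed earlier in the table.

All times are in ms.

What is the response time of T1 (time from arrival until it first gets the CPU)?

Timeline: | T2 0-9 | T4 9-21 | T1 21-34 | T3 34-49 |
Completion: T1=34  T2=9  T3=49  T4=21
Turnaround (C−A): T1=34  T2=9  T3=49  T4=21
Response(T1) = first start − arrival = 21 − 0 = 21

21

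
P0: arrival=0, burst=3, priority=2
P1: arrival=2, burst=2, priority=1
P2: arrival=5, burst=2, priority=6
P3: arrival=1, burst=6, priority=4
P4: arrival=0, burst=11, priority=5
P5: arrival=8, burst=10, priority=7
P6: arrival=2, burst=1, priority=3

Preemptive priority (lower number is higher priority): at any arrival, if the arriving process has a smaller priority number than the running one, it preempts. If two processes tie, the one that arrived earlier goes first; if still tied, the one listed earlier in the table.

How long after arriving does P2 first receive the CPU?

18

Timeline: | P0 0-2 | P1 2-4 | P0 4-5 | P6 5-6 | P3 6-12 | P4 12-23 | P2 23-25 | P5 25-35 |
Completion: P0=5  P1=4  P2=25  P3=12  P4=23  P5=35  P6=6
Response(P2) = first start − arrival = 23 − 5 = 18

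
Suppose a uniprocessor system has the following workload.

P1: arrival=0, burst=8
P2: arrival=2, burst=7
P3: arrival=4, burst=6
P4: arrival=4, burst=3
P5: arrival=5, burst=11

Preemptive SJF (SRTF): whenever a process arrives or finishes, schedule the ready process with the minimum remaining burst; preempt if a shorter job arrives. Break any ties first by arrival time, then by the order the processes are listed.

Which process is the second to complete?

Gantt: | P1 0-4 | P4 4-7 | P1 7-11 | P3 11-17 | P2 17-24 | P5 24-35 |
Completion: P1=11  P2=24  P3=17  P4=7  P5=35
Finish order: P4 → P1 → P3 → P2 → P5

P1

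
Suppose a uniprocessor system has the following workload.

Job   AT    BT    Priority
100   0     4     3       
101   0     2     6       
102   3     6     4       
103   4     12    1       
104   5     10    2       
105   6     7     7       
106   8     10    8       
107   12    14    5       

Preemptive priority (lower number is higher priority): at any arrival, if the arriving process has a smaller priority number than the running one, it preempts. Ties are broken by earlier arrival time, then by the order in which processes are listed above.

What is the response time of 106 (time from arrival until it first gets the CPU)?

Gantt: | 100 0-4 | 103 4-16 | 104 16-26 | 102 26-32 | 107 32-46 | 101 46-48 | 105 48-55 | 106 55-65 |
Completion: 100=4  101=48  102=32  103=16  104=26  105=55  106=65  107=46
Response(106) = first start − arrival = 55 − 8 = 47

47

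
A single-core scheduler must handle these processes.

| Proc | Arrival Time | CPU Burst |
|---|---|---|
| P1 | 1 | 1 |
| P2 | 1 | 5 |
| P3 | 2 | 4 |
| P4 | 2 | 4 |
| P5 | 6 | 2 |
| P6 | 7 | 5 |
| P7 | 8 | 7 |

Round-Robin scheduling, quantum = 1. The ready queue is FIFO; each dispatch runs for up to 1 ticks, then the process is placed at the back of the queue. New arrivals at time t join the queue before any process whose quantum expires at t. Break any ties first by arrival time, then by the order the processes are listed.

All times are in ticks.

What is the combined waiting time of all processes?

76

Schedule: | idle 0-1 | P1 1-2 | P2 2-3 | P3 3-4 | P4 4-5 | P2 5-6 | P3 6-7 | P4 7-8 | P5 8-9 | P2 9-10 | P6 10-11 | P3 11-12 | P7 12-13 | P4 13-14 | P5 14-15 | P2 15-16 | P6 16-17 | P3 17-18 | P7 18-19 | P4 19-20 | P2 20-21 | P6 21-22 | P7 22-23 | P6 23-24 | P7 24-25 | P6 25-26 | P7 26-29 |
Completion: P1=2  P2=21  P3=18  P4=20  P5=15  P6=26  P7=29
Waiting = turnaround − burst: P1=0, P2=15, P3=12, P4=14, P5=7, P6=14, P7=14
Total waiting = 0 + 15 + 12 + 14 + 7 + 14 + 14 = 76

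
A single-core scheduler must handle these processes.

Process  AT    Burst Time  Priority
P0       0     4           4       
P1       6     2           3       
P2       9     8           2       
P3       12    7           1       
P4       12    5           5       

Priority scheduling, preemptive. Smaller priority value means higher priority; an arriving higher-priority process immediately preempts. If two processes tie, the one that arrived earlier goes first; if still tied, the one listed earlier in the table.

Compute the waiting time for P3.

Timeline: | P0 0-4 | idle 4-6 | P1 6-8 | idle 8-9 | P2 9-12 | P3 12-19 | P2 19-24 | P4 24-29 |
Completion: P0=4  P1=8  P2=24  P3=19  P4=29
Waiting(P3) = turnaround − burst = 7 − 7 = 0

0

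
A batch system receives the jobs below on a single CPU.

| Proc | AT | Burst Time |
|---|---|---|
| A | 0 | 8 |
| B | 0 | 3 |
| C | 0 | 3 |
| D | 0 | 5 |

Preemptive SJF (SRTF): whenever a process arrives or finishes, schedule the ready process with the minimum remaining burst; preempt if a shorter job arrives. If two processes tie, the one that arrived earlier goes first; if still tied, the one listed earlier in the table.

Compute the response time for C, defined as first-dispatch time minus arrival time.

3

Gantt: | B 0-3 | C 3-6 | D 6-11 | A 11-19 |
Completion: A=19  B=3  C=6  D=11
Turnaround (C−A): A=19  B=3  C=6  D=11
Response(C) = first start − arrival = 3 − 0 = 3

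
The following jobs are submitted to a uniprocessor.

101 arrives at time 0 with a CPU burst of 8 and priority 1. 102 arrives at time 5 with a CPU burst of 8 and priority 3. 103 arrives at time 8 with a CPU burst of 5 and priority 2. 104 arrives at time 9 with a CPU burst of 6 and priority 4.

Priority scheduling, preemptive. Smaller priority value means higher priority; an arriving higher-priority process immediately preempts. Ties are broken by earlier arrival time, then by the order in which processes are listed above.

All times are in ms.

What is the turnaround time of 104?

Gantt: | 101 0-8 | 103 8-13 | 102 13-21 | 104 21-27 |
Completion: 101=8  102=21  103=13  104=27
Turnaround (C−A): 101=8  102=16  103=5  104=18
Turnaround(104) = completion − arrival = 27 − 9 = 18

18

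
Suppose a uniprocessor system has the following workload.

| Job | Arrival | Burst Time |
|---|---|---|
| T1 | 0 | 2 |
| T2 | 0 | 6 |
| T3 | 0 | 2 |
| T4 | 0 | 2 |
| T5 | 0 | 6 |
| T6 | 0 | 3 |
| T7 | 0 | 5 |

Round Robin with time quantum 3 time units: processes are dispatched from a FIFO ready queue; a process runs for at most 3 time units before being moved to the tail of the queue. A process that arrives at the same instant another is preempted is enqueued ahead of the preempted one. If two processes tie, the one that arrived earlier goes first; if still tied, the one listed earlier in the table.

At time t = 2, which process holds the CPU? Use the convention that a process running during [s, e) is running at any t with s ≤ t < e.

T2

Gantt: | T1 0-2 | T2 2-5 | T3 5-7 | T4 7-9 | T5 9-12 | T6 12-15 | T7 15-18 | T2 18-21 | T5 21-24 | T7 24-26 |
Completion: T1=2  T2=21  T3=7  T4=9  T5=24  T6=15  T7=26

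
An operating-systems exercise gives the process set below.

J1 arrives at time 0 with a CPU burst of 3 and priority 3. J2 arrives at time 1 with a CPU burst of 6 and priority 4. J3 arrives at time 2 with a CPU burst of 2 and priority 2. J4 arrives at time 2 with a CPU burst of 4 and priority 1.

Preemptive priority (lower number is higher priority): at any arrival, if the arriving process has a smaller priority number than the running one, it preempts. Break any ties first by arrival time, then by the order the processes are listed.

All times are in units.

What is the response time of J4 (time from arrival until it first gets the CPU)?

0

Timeline: | J1 0-2 | J4 2-6 | J3 6-8 | J1 8-9 | J2 9-15 |
Completion: J1=9  J2=15  J3=8  J4=6
Turnaround (C−A): J1=9  J2=14  J3=6  J4=4
Response(J4) = first start − arrival = 2 − 2 = 0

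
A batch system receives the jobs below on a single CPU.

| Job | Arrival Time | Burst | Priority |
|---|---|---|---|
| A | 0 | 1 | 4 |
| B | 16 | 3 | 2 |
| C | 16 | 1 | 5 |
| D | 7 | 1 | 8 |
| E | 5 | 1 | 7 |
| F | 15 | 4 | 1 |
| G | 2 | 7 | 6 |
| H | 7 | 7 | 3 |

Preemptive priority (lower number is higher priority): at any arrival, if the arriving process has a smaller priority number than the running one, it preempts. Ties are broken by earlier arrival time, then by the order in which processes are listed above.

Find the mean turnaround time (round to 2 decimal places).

Schedule: | A 0-1 | idle 1-2 | G 2-7 | H 7-14 | G 14-15 | F 15-19 | B 19-22 | C 22-23 | G 23-24 | E 24-25 | D 25-26 |
Completion: A=1  B=22  C=23  D=26  E=25  F=19  G=24  H=14
Turnaround (C−A): A=1  B=6  C=7  D=19  E=20  F=4  G=22  H=7
Turnaround times: A=1, B=6, C=7, D=19, E=20, F=4, G=22, H=7
Average turnaround = (1+6+7+19+20+4+22+7) / 8 = 86/8 = 10.75

10.75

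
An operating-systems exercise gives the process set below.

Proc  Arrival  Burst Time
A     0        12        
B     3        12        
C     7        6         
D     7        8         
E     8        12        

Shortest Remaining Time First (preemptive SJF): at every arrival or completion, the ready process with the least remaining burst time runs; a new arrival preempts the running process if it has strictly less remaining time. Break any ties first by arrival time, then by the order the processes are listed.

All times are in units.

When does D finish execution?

Timeline: | A 0-12 | C 12-18 | D 18-26 | B 26-38 | E 38-50 |
Completion: A=12  B=38  C=18  D=26  E=50

26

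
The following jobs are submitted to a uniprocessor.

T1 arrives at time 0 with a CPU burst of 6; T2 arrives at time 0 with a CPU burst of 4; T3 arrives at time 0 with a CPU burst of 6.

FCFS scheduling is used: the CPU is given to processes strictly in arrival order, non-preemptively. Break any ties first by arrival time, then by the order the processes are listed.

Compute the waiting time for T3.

10

Gantt: | T1 0-6 | T2 6-10 | T3 10-16 |
Completion: T1=6  T2=10  T3=16
Turnaround (C−A): T1=6  T2=10  T3=16
Waiting(T3) = turnaround − burst = 16 − 6 = 10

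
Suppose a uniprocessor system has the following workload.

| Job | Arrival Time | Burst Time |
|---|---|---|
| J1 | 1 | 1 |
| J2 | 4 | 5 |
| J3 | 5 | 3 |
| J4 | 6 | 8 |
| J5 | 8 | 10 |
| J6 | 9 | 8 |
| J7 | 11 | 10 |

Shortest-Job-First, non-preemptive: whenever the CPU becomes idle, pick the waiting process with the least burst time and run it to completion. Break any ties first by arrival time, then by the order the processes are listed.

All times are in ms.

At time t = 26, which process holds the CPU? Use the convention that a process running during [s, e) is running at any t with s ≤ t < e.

J6

Timeline: | idle 0-1 | J1 1-2 | idle 2-4 | J2 4-9 | J3 9-12 | J4 12-20 | J6 20-28 | J5 28-38 | J7 38-48 |
Completion: J1=2  J2=9  J3=12  J4=20  J5=38  J6=28  J7=48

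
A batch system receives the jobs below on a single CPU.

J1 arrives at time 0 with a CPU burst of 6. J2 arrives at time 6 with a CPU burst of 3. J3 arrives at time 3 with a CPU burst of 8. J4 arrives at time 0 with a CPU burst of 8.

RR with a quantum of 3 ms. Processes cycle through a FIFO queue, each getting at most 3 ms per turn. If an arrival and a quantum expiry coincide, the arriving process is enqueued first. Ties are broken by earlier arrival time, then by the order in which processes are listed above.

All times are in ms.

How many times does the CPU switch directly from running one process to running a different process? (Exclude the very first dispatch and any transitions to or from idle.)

8

Schedule: | J1 0-3 | J4 3-6 | J3 6-9 | J1 9-12 | J2 12-15 | J4 15-18 | J3 18-21 | J4 21-23 | J3 23-25 |
Completion: J1=12  J2=15  J3=25  J4=23
Turnaround (C−A): J1=12  J2=9  J3=22  J4=23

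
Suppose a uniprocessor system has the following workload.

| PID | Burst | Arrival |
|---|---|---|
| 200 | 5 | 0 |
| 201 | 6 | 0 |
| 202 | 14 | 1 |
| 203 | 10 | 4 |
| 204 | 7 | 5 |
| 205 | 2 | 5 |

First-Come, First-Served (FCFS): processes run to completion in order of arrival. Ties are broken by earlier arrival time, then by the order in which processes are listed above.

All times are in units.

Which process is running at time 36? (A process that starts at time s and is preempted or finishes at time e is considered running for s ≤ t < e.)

Schedule: | 200 0-5 | 201 5-11 | 202 11-25 | 203 25-35 | 204 35-42 | 205 42-44 |
Completion: 200=5  201=11  202=25  203=35  204=42  205=44

204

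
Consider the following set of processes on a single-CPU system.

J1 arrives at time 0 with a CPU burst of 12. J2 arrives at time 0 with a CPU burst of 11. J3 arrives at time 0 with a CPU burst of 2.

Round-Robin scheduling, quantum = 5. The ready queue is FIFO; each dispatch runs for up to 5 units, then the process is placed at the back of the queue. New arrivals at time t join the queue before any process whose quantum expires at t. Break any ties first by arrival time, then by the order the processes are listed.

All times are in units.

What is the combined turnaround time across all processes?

Gantt: | J1 0-5 | J2 5-10 | J3 10-12 | J1 12-17 | J2 17-22 | J1 22-24 | J2 24-25 |
Completion: J1=24  J2=25  J3=12
Turnaround (C−A): J1=24  J2=25  J3=12
Turnaround = completion − arrival: J1=24, J2=25, J3=12
Total turnaround = 24 + 25 + 12 = 61

61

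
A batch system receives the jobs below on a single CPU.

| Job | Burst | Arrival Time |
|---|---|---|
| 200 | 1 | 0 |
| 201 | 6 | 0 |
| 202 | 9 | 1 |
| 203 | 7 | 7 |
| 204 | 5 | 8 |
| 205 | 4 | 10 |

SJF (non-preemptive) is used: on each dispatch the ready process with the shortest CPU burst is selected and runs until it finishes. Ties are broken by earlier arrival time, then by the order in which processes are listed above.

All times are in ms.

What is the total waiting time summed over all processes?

37

Schedule: | 200 0-1 | 201 1-7 | 203 7-14 | 205 14-18 | 204 18-23 | 202 23-32 |
Completion: 200=1  201=7  202=32  203=14  204=23  205=18
Turnaround (C−A): 200=1  201=7  202=31  203=7  204=15  205=8
Waiting = turnaround − burst: 200=0, 201=1, 202=22, 203=0, 204=10, 205=4
Total waiting = 0 + 1 + 22 + 0 + 10 + 4 = 37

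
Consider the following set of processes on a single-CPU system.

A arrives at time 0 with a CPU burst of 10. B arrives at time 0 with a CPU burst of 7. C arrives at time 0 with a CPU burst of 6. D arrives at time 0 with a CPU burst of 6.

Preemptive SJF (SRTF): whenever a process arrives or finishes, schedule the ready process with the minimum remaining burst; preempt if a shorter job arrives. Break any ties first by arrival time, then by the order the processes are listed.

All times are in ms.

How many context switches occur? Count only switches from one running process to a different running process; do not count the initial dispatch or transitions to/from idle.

3

Schedule: | C 0-6 | D 6-12 | B 12-19 | A 19-29 |
Completion: A=29  B=19  C=6  D=12
Turnaround (C−A): A=29  B=19  C=6  D=12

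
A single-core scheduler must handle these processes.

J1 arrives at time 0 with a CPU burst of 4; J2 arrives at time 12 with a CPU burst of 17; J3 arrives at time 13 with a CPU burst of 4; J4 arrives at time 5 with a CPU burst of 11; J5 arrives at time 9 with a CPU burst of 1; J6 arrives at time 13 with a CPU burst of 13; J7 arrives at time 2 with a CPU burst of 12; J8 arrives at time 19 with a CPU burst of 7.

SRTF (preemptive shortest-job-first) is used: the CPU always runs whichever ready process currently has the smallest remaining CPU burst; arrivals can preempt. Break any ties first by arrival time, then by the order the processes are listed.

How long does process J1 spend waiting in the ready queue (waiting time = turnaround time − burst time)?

0

Timeline: | J1 0-4 | J7 4-9 | J5 9-10 | J7 10-17 | J3 17-21 | J8 21-28 | J4 28-39 | J6 39-52 | J2 52-69 |
Completion: J1=4  J2=69  J3=21  J4=39  J5=10  J6=52  J7=17  J8=28
Turnaround (C−A): J1=4  J2=57  J3=8  J4=34  J5=1  J6=39  J7=15  J8=9
Waiting(J1) = turnaround − burst = 4 − 4 = 0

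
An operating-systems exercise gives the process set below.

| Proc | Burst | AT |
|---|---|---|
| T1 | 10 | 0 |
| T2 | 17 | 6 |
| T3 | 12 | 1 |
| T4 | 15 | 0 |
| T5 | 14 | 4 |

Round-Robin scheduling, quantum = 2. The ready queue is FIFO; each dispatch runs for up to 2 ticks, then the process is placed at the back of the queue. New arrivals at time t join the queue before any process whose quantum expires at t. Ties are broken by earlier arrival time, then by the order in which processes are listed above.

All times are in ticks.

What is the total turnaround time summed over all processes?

Timeline: | T1 0-2 | T4 2-4 | T3 4-6 | T1 6-8 | T5 8-10 | T4 10-12 | T2 12-14 | T3 14-16 | T1 16-18 | T5 18-20 | T4 20-22 | T2 22-24 | T3 24-26 | T1 26-28 | T5 28-30 | T4 30-32 | T2 32-34 | T3 34-36 | T1 36-38 | T5 38-40 | T4 40-42 | T2 42-44 | T3 44-46 | T5 46-48 | T4 48-50 | T2 50-52 | T3 52-54 | T5 54-56 | T4 56-58 | T2 58-60 | T5 60-62 | T4 62-63 | T2 63-68 |
Completion: T1=38  T2=68  T3=54  T4=63  T5=62
Turnaround (C−A): T1=38  T2=62  T3=53  T4=63  T5=58
Turnaround = completion − arrival: T1=38, T2=62, T3=53, T4=63, T5=58
Total turnaround = 38 + 62 + 53 + 63 + 58 = 274

274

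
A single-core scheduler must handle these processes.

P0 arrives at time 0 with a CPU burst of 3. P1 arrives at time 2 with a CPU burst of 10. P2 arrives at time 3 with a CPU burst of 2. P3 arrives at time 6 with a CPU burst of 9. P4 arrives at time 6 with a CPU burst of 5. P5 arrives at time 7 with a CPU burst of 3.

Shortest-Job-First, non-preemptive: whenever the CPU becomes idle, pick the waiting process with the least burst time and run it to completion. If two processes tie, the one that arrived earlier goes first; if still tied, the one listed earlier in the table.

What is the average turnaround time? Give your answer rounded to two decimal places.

Gantt: | P0 0-3 | P2 3-5 | P1 5-15 | P5 15-18 | P4 18-23 | P3 23-32 |
Completion: P0=3  P1=15  P2=5  P3=32  P4=23  P5=18
Turnaround times: P0=3, P1=13, P2=2, P3=26, P4=17, P5=11
Average turnaround = (3+13+2+26+17+11) / 6 = 72/6 = 12.00

12.00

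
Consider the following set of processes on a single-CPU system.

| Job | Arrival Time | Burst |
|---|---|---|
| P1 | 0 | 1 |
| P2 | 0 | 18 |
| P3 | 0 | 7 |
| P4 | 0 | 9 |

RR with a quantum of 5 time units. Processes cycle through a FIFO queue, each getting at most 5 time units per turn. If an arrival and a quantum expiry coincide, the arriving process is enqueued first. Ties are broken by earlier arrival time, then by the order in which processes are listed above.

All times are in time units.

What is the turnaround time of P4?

27

Timeline: | P1 0-1 | P2 1-6 | P3 6-11 | P4 11-16 | P2 16-21 | P3 21-23 | P4 23-27 | P2 27-35 |
Completion: P1=1  P2=35  P3=23  P4=27
Turnaround (C−A): P1=1  P2=35  P3=23  P4=27
Turnaround(P4) = completion − arrival = 27 − 0 = 27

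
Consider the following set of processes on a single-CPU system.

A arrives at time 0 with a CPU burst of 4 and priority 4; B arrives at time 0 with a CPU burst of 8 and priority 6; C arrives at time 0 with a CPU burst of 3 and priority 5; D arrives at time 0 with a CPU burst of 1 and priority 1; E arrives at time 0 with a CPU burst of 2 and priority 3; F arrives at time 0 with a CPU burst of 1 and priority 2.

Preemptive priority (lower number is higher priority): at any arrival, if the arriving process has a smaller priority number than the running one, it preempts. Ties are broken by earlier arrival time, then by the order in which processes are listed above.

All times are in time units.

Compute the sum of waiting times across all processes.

26

Schedule: | D 0-1 | F 1-2 | E 2-4 | A 4-8 | C 8-11 | B 11-19 |
Completion: A=8  B=19  C=11  D=1  E=4  F=2
Turnaround (C−A): A=8  B=19  C=11  D=1  E=4  F=2
Waiting = turnaround − burst: A=4, B=11, C=8, D=0, E=2, F=1
Total waiting = 4 + 11 + 8 + 0 + 2 + 1 = 26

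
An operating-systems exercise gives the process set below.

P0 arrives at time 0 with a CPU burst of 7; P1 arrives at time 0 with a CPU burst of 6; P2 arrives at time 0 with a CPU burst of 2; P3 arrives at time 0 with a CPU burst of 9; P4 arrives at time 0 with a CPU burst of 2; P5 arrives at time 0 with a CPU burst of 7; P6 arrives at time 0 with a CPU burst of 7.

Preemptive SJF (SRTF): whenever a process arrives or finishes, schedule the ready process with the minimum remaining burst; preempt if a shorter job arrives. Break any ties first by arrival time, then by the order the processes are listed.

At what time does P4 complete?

Gantt: | P2 0-2 | P4 2-4 | P1 4-10 | P0 10-17 | P5 17-24 | P6 24-31 | P3 31-40 |
Completion: P0=17  P1=10  P2=2  P3=40  P4=4  P5=24  P6=31
Turnaround (C−A): P0=17  P1=10  P2=2  P3=40  P4=4  P5=24  P6=31

4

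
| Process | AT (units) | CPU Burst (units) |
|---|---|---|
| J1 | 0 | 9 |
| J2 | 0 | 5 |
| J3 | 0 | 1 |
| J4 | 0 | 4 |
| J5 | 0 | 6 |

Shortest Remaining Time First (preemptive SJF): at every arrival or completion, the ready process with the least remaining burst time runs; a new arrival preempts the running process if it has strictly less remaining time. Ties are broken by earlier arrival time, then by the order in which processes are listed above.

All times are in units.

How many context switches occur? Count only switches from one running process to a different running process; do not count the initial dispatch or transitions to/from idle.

4

Timeline: | J3 0-1 | J4 1-5 | J2 5-10 | J5 10-16 | J1 16-25 |
Completion: J1=25  J2=10  J3=1  J4=5  J5=16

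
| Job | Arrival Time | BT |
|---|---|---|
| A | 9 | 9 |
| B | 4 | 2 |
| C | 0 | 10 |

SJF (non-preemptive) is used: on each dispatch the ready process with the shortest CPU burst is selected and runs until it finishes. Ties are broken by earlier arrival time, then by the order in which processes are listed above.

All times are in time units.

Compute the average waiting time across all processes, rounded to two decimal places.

3.00

Schedule: | C 0-10 | B 10-12 | A 12-21 |
Completion: A=21  B=12  C=10
Waiting times: A=3, B=6, C=0
Average waiting = (3+6+0) / 3 = 9/3 = 3.00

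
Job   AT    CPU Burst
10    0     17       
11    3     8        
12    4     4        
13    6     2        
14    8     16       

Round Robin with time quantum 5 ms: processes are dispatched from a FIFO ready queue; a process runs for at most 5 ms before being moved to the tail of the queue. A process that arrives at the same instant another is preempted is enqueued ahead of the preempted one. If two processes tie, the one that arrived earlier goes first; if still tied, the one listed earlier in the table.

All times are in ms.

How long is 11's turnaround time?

Gantt: | 10 0-5 | 11 5-10 | 12 10-14 | 10 14-19 | 13 19-21 | 14 21-26 | 11 26-29 | 10 29-34 | 14 34-39 | 10 39-41 | 14 41-47 |
Completion: 10=41  11=29  12=14  13=21  14=47
Turnaround(11) = completion − arrival = 29 − 3 = 26

26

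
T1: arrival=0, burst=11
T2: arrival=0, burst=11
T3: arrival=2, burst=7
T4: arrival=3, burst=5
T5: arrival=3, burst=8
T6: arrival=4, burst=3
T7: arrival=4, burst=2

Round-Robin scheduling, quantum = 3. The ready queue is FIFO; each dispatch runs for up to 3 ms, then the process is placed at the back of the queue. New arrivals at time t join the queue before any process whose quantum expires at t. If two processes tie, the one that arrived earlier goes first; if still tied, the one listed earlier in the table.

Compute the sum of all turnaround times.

Gantt: | T1 0-3 | T2 3-6 | T3 6-9 | T4 9-12 | T5 12-15 | T1 15-18 | T6 18-21 | T7 21-23 | T2 23-26 | T3 26-29 | T4 29-31 | T5 31-34 | T1 34-37 | T2 37-40 | T3 40-41 | T5 41-43 | T1 43-45 | T2 45-47 |
Completion: T1=45  T2=47  T3=41  T4=31  T5=43  T6=21  T7=23
Turnaround (C−A): T1=45  T2=47  T3=39  T4=28  T5=40  T6=17  T7=19
Turnaround = completion − arrival: T1=45, T2=47, T3=39, T4=28, T5=40, T6=17, T7=19
Total turnaround = 45 + 47 + 39 + 28 + 40 + 17 + 19 = 235

235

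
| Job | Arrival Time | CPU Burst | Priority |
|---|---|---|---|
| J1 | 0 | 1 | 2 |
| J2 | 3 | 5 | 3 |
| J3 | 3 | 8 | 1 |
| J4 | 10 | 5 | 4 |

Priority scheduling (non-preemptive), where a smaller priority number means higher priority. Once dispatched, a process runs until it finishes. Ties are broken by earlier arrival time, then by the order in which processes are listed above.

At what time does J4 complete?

21

Timeline: | J1 0-1 | idle 1-3 | J3 3-11 | J2 11-16 | J4 16-21 |
Completion: J1=1  J2=16  J3=11  J4=21
Turnaround (C−A): J1=1  J2=13  J3=8  J4=11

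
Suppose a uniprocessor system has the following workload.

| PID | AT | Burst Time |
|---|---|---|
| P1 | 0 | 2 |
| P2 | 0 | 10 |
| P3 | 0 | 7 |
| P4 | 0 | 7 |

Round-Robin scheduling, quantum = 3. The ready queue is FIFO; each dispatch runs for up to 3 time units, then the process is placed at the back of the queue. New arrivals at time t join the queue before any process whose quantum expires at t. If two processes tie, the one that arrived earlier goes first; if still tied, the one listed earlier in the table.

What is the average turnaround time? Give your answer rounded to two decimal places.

19.25

Gantt: | P1 0-2 | P2 2-5 | P3 5-8 | P4 8-11 | P2 11-14 | P3 14-17 | P4 17-20 | P2 20-23 | P3 23-24 | P4 24-25 | P2 25-26 |
Completion: P1=2  P2=26  P3=24  P4=25
Turnaround (C−A): P1=2  P2=26  P3=24  P4=25
Turnaround times: P1=2, P2=26, P3=24, P4=25
Average turnaround = (2+26+24+25) / 4 = 77/4 = 19.25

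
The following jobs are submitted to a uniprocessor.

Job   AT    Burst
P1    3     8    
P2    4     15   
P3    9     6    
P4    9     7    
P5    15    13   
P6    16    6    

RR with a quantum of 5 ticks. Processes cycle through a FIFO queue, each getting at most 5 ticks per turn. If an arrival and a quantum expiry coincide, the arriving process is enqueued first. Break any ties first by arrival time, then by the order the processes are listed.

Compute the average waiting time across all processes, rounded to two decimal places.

Gantt: | idle 0-3 | P1 3-8 | P2 8-13 | P1 13-16 | P3 16-21 | P4 21-26 | P2 26-31 | P5 31-36 | P6 36-41 | P3 41-42 | P4 42-44 | P2 44-49 | P5 49-54 | P6 54-55 | P5 55-58 |
Completion: P1=16  P2=49  P3=42  P4=44  P5=58  P6=55
Turnaround (C−A): P1=13  P2=45  P3=33  P4=35  P5=43  P6=39
Waiting times: P1=5, P2=30, P3=27, P4=28, P5=30, P6=33
Average waiting = (5+30+27+28+30+33) / 6 = 153/6 = 25.50

25.50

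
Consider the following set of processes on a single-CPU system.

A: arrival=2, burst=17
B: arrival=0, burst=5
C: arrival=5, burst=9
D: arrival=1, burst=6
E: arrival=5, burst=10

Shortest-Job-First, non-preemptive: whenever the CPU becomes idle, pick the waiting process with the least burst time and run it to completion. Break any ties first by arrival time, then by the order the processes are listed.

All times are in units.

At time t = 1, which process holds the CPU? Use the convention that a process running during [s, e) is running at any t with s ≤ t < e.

B

Gantt: | B 0-5 | D 5-11 | C 11-20 | E 20-30 | A 30-47 |
Completion: A=47  B=5  C=20  D=11  E=30
Turnaround (C−A): A=45  B=5  C=15  D=10  E=25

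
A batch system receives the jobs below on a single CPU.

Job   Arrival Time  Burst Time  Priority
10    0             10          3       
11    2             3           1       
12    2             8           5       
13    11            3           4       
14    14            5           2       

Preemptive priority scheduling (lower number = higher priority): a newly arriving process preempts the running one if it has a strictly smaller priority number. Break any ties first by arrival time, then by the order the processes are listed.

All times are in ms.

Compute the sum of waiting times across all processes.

Timeline: | 10 0-2 | 11 2-5 | 10 5-13 | 13 13-14 | 14 14-19 | 13 19-21 | 12 21-29 |
Completion: 10=13  11=5  12=29  13=21  14=19
Turnaround (C−A): 10=13  11=3  12=27  13=10  14=5
Waiting = turnaround − burst: 10=3, 11=0, 12=19, 13=7, 14=0
Total waiting = 3 + 0 + 19 + 7 + 0 = 29

29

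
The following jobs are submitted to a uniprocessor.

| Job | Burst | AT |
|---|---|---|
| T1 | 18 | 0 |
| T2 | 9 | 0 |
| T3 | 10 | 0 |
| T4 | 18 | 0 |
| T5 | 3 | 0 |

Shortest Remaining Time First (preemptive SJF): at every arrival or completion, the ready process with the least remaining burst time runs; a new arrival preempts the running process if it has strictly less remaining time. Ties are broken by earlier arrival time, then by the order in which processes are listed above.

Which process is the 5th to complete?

T4

Gantt: | T5 0-3 | T2 3-12 | T3 12-22 | T1 22-40 | T4 40-58 |
Completion: T1=40  T2=12  T3=22  T4=58  T5=3
Turnaround (C−A): T1=40  T2=12  T3=22  T4=58  T5=3
Finish order: T5 → T2 → T3 → T1 → T4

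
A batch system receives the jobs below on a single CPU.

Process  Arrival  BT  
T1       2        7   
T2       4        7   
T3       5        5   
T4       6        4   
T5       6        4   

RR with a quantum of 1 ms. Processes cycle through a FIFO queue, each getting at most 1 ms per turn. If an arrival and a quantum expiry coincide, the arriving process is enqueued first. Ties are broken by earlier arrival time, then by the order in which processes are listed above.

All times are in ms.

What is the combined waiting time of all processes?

Schedule: | idle 0-2 | T1 2-4 | T2 4-5 | T1 5-6 | T3 6-7 | T2 7-8 | T4 8-9 | T5 9-10 | T1 10-11 | T3 11-12 | T2 12-13 | T4 13-14 | T5 14-15 | T1 15-16 | T3 16-17 | T2 17-18 | T4 18-19 | T5 19-20 | T1 20-21 | T3 21-22 | T2 22-23 | T4 23-24 | T5 24-25 | T1 25-26 | T3 26-27 | T2 27-29 |
Completion: T1=26  T2=29  T3=27  T4=24  T5=25
Waiting = turnaround − burst: T1=17, T2=18, T3=17, T4=14, T5=15
Total waiting = 17 + 18 + 17 + 14 + 15 = 81

81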